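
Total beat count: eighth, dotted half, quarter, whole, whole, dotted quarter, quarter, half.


Beat values:
  eighth = 0.5 beats
  dotted half = 3 beats
  quarter = 1 beat
  whole = 4 beats
  whole = 4 beats
  dotted quarter = 1.5 beats
  quarter = 1 beat
  half = 2 beats
Sum = 0.5 + 3 + 1 + 4 + 4 + 1.5 + 1 + 2
= 17 beats


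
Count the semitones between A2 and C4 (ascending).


Absolute semitone position = octave×12 + chromatic position
A2: 2×12 + 9 = 33
C4: 4×12 + 0 = 48
Difference = 48 - 33 = 15
= 15 semitones


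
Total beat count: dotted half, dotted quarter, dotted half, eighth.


Beat values:
  dotted half = 3 beats
  dotted quarter = 1.5 beats
  dotted half = 3 beats
  eighth = 0.5 beats
Sum = 3 + 1.5 + 3 + 0.5
= 8 beats


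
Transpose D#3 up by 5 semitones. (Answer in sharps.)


D#3: chromatic position 3 in octave 3 → absolute = 3×12 + 3 = 39
Transpose up 5: 39 + 5 = 44
44 = 3×12 + 8 → G# in octave 3
Result = G#3


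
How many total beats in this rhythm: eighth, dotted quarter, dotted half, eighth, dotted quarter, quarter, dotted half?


Working:
Beat values:
  eighth = 0.5 beats
  dotted quarter = 1.5 beats
  dotted half = 3 beats
  eighth = 0.5 beats
  dotted quarter = 1.5 beats
  quarter = 1 beat
  dotted half = 3 beats
Sum = 0.5 + 1.5 + 3 + 0.5 + 1.5 + 1 + 3
= 11 beats


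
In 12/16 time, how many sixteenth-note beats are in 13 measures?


Step by step:
Time signature 12/16: the bottom number 16 means the sixteenth note gets one count
The top number 12 means 12 sixteenth-note beats per measure
Total = 12 × 13 measures
= 156 sixteenth-note beats


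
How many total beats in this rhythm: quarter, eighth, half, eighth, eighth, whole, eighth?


Solution.
Beat values:
  quarter = 1 beat
  eighth = 0.5 beats
  half = 2 beats
  eighth = 0.5 beats
  eighth = 0.5 beats
  whole = 4 beats
  eighth = 0.5 beats
Sum = 1 + 0.5 + 2 + 0.5 + 0.5 + 4 + 0.5
= 9 beats


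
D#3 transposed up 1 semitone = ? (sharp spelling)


Let's work it out.
D#3: chromatic position 3 in octave 3 → absolute = 3×12 + 3 = 39
Transpose up 1: 39 + 1 = 40
40 = 3×12 + 4 → E in octave 3
Result = E3


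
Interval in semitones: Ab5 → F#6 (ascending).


Absolute semitone position = octave×12 + chromatic position
Ab5: 5×12 + 8 = 68
F#6: 6×12 + 6 = 78
Difference = 78 - 68 = 10
= 10 semitones


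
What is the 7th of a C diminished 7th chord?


Step by step:
Diminished 7th chord = root + minor 3rd + diminished 5th + diminished 7th
Seventh chords stack in thirds, so the letter names are C-E-G-B
Root: C
Minor 3rd above C: Eb
Diminished 5th above C: Gb
Diminished 7th above C: Bbb
The 7th = Bbb


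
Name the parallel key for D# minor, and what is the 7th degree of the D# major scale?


Let's work it out.
Parallel keys share the same tonic but differ in mode
D# minor → parallel is D# major
D# major scale: D# E# F## G# A# B# C##
= D# major; 7th degree = C##


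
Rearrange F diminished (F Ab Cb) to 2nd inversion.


Let's work it out.
Root position: F Ab Cb
2nd inversion: move root and 3rd up an octave
Bass note: Cb
Notes (bottom to top) = Cb F Ab


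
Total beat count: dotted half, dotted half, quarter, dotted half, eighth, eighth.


Reasoning:
Beat values:
  dotted half = 3 beats
  dotted half = 3 beats
  quarter = 1 beat
  dotted half = 3 beats
  eighth = 0.5 beats
  eighth = 0.5 beats
Sum = 3 + 3 + 1 + 3 + 0.5 + 0.5
= 11 beats


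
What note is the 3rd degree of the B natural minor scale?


Working:
Natural minor scale pattern: W-H-W-W-H-W-W (2-1-2-2-1-2-2 semitones)
Starting from B:
  B + 2 semitones → C#
  C# + 1 semitone → D
  D + 2 semitones → E
  E + 2 semitones → F#
  F# + 1 semitone → G
  G + 2 semitones → A
  A + 2 semitones → B
Scale: B C# D E F# G A
Degree 3 = D


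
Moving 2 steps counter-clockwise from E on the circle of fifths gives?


Solution.
Each counter-clockwise step moves down a perfect 5th (= up a perfect 4th)
From E: E → A → D
= D


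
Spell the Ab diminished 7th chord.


Diminished 7th chord = root + minor 3rd + diminished 5th + diminished 7th
Seventh chords stack in thirds, so the letter names are A-C-E-G
Root: Ab
Minor 3rd above Ab: Cb
Diminished 5th above Ab: Ebb
Diminished 7th above Ab: Gbb
Chord = Ab Cb Ebb Gbb


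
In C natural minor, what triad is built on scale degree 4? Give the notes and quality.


Reasoning:
C natural minor scale: C D Eb F G Ab Bb
Diatonic triad on degree 4 stacks scale notes 4, 6, 1: F Ab C
F→Ab = 3 semitones; F→C = 7 semitones → minor triad
= F Ab C (minor)


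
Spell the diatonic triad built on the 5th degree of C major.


Solution.
C major scale: C D E F G A B
Diatonic triad on degree 5 stacks scale notes 5, 7, 2: G B D
G→B = 4 semitones; G→D = 7 semitones → major triad
= G B D (major)


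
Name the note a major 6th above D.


Working:
A 6th spans 6 letter names, so from D we land on B
A major 6th = 9 semitones above D
Spell B at that pitch: B
= B


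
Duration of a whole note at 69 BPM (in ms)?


One quarter-note beat = 60000 / BPM = 60000 / 69 ms
Whole note = 4 × quarter note
Duration = 4 × 60000 / 69 = 240000 / 69
= 3478.3 ms


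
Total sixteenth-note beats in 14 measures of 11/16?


Reasoning:
Time signature 11/16: the bottom number 16 means the sixteenth note gets one count
The top number 11 means 11 sixteenth-note beats per measure
Total = 11 × 14 measures
= 154 sixteenth-note beats


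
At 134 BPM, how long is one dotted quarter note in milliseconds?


Working:
One quarter-note beat = 60000 / BPM = 60000 / 134 ms
Dotted quarter note = 3/2 × quarter note
Duration = 3/2 × 60000 / 134 = 90000 / 134
= 671.6 ms


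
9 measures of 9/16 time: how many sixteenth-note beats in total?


Reasoning:
Time signature 9/16: the bottom number 16 means the sixteenth note gets one count
The top number 9 means 9 sixteenth-note beats per measure
Total = 9 × 9 measures
= 81 sixteenth-note beats


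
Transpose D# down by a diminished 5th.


Solution.
diminished 5th: 5 letter names, 6 semitones
Letter: D - 4 → G
Pitch: D# - 6 semitones, spelled as a G → G##
= G##


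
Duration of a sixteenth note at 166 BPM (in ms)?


Working:
One quarter-note beat = 60000 / BPM = 60000 / 166 ms
Sixteenth note = 1/4 × quarter note
Duration = 1/4 × 60000 / 166 = 15000 / 166
= 90.4 ms


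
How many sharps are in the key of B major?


Working:
Sharp major keys follow the circle of fifths: C(0), G(1), D(2), A(3), E(4), B(5), F#(6), C#(7)
B major has 5 sharps
Order of sharps: F# C# G# D# A# E# B# → first 5: F#, C#, G#, D#, A#
= 5 sharps


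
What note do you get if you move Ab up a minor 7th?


Reasoning:
minor 7th: 7 letter names, 10 semitones
Letter: A + 6 → G
Pitch: Ab + 10 semitones, spelled as a G → Gb
= Gb


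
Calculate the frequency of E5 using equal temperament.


Solution.
f = 440 × 2^(n/12) where n = semitones from A4
E5: 7 semitones from A4
f = 440 × 2^(7/12)
f = 659.26 Hz


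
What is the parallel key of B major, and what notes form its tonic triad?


Let's work it out.
Parallel keys share the same tonic but differ in mode
B major → parallel is B minor
Tonic triad of B minor = B D F#
= B minor; triad = B D F#


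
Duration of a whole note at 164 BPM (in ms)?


One quarter-note beat = 60000 / BPM = 60000 / 164 ms
Whole note = 4 × quarter note
Duration = 4 × 60000 / 164 = 240000 / 164
= 1463.4 ms


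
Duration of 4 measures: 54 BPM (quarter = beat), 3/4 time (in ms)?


Let's work it out.
Quarter-note beat duration = 60000 / 54 ms
Beats per measure (3/4) = 3
One measure = 3 × 60000 / 54 = 180000 / 54 ms
4 measures = 4 × 180000 / 54 = 720000 / 54
= 13333.3 ms


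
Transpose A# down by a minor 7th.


Working:
minor 7th: 7 letter names, 10 semitones
Letter: A - 6 → B
Pitch: A# - 10 semitones, spelled as a B → B#
= B#


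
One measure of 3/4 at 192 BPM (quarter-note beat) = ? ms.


Let's work it out.
Quarter-note beat duration = 60000 / 192 ms
Beats per measure (3/4) = 3
One measure = 3 × 60000 / 192 = 180000 / 192 ms
= 937.5 ms


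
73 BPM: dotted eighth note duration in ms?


Reasoning:
One quarter-note beat = 60000 / BPM = 60000 / 73 ms
Dotted eighth note = 3/4 × quarter note
Duration = 3/4 × 60000 / 73 = 45000 / 73
= 616.4 ms


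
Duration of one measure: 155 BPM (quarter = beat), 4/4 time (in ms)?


Quarter-note beat duration = 60000 / 155 ms
Beats per measure (4/4) = 4
One measure = 4 × 60000 / 155 = 240000 / 155 ms
= 1548.4 ms


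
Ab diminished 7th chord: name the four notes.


Reasoning:
Diminished 7th chord = root + minor 3rd + diminished 5th + diminished 7th
Seventh chords stack in thirds, so the letter names are A-C-E-G
Root: Ab
Minor 3rd above Ab: Cb
Diminished 5th above Ab: Ebb
Diminished 7th above Ab: Gbb
Chord = Ab Cb Ebb Gbb


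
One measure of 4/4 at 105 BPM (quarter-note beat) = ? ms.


Step by step:
Quarter-note beat duration = 60000 / 105 ms
Beats per measure (4/4) = 4
One measure = 4 × 60000 / 105 = 240000 / 105 ms
= 2285.7 ms


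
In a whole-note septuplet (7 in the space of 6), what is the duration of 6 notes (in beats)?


Working:
Septuplet: 7 notes occupy the space of 6 whole notes
Space = 6 × 4 = 24 beats
Each septuplet note = 24 / 7 = 24/7 beats
6 notes = 6 × 24/7 = 144/7
= 144/7 beats


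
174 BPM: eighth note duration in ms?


One quarter-note beat = 60000 / BPM = 60000 / 174 ms
Eighth note = 1/2 × quarter note
Duration = 1/2 × 60000 / 174 = 30000 / 174
= 172.4 ms


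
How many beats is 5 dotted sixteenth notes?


Solution.
Base sixteenth note = 1/4 beats
Dot 1 adds half the previous value: +1/8
One dotted sixteenth = 1/4 + 1/8 = 3/8
5 of them = 5 × 3/8 = 15/8
= 15/8 beats


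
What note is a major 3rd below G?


Working:
A 3rd spans 3 letter names, so from G we land on E
A major 3rd = 4 semitones below G
Spell E at that pitch: Eb
= Eb


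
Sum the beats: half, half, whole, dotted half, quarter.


Solution.
Beat values:
  half = 2 beats
  half = 2 beats
  whole = 4 beats
  dotted half = 3 beats
  quarter = 1 beat
Sum = 2 + 2 + 4 + 3 + 1
= 12 beats


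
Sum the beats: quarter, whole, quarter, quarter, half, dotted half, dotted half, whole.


Beat values:
  quarter = 1 beat
  whole = 4 beats
  quarter = 1 beat
  quarter = 1 beat
  half = 2 beats
  dotted half = 3 beats
  dotted half = 3 beats
  whole = 4 beats
Sum = 1 + 4 + 1 + 1 + 2 + 3 + 3 + 4
= 19 beats


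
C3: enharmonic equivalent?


Let's work it out.
Enharmonic notes sound the same pitch but are spelled with different letter names
C and Dbb name the same pitch class
= Dbb3


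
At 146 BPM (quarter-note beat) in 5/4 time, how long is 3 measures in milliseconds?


Working:
Quarter-note beat duration = 60000 / 146 ms
Beats per measure (5/4) = 5
One measure = 5 × 60000 / 146 = 300000 / 146 ms
3 measures = 3 × 300000 / 146 = 900000 / 146
= 6164.4 ms


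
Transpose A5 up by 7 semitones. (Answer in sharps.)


A5: chromatic position 9 in octave 5 → absolute = 5×12 + 9 = 69
Transpose up 7: 69 + 7 = 76
76 = 6×12 + 4 → E in octave 6
Result = E6


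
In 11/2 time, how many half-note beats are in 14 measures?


Let's work it out.
Time signature 11/2: the bottom number 2 means the half note gets one count
The top number 11 means 11 half-note beats per measure
Total = 11 × 14 measures
= 154 half-note beats


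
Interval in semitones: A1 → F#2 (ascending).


Reasoning:
Absolute semitone position = octave×12 + chromatic position
A1: 1×12 + 9 = 21
F#2: 2×12 + 6 = 30
Difference = 30 - 21 = 9
= 9 semitones


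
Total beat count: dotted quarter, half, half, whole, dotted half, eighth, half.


Let's work it out.
Beat values:
  dotted quarter = 1.5 beats
  half = 2 beats
  half = 2 beats
  whole = 4 beats
  dotted half = 3 beats
  eighth = 0.5 beats
  half = 2 beats
Sum = 1.5 + 2 + 2 + 4 + 3 + 0.5 + 2
= 15 beats


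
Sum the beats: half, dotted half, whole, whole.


Solution.
Beat values:
  half = 2 beats
  dotted half = 3 beats
  whole = 4 beats
  whole = 4 beats
Sum = 2 + 3 + 4 + 4
= 13 beats


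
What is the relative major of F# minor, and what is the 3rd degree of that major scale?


Working:
The relative major shares the key signature and is a minor 3rd above the minor tonic
A minor 3rd above F# is A
→ relative major of F# minor is A major
A major scale: A B C# D E F# G#
= A major; 3rd degree = C#


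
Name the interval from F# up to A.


Working:
Letter names: F → A spans 3 letter names → a 3rd
Semitones: F# → A = 3 half-steps
A 3rd of 3 semitones is a minor 3rd
= minor 3rd


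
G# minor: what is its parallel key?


Parallel keys share the same tonic but differ in mode
G# minor → parallel is G# major
= G# major


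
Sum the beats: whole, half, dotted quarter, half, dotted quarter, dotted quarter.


Solution.
Beat values:
  whole = 4 beats
  half = 2 beats
  dotted quarter = 1.5 beats
  half = 2 beats
  dotted quarter = 1.5 beats
  dotted quarter = 1.5 beats
Sum = 4 + 2 + 1.5 + 2 + 1.5 + 1.5
= 12.5 beats


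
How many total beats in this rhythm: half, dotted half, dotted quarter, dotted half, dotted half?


Step by step:
Beat values:
  half = 2 beats
  dotted half = 3 beats
  dotted quarter = 1.5 beats
  dotted half = 3 beats
  dotted half = 3 beats
Sum = 2 + 3 + 1.5 + 3 + 3
= 12.5 beats


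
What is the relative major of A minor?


Reasoning:
The relative major shares the key signature and is a minor 3rd above the minor tonic
A minor 3rd above A is C
→ relative major of A minor is C major
= C major


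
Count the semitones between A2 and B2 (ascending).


Reasoning:
Absolute semitone position = octave×12 + chromatic position
A2: 2×12 + 9 = 33
B2: 2×12 + 11 = 35
Difference = 35 - 33 = 2
= 2 semitones


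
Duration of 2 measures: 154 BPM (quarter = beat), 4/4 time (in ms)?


Solution.
Quarter-note beat duration = 60000 / 154 ms
Beats per measure (4/4) = 4
One measure = 4 × 60000 / 154 = 240000 / 154 ms
2 measures = 2 × 240000 / 154 = 480000 / 154
= 3116.9 ms


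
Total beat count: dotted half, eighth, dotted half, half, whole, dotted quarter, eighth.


Solution.
Beat values:
  dotted half = 3 beats
  eighth = 0.5 beats
  dotted half = 3 beats
  half = 2 beats
  whole = 4 beats
  dotted quarter = 1.5 beats
  eighth = 0.5 beats
Sum = 3 + 0.5 + 3 + 2 + 4 + 1.5 + 0.5
= 14.5 beats


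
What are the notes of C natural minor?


Natural minor scale pattern: W-H-W-W-H-W-W (2-1-2-2-1-2-2 semitones)
Starting from C:
  C + 2 semitones → D
  D + 1 semitone → Eb
  Eb + 2 semitones → F
  F + 2 semitones → G
  G + 1 semitone → Ab
  Ab + 2 semitones → Bb
  Bb + 2 semitones → C
Scale = C D Eb F G Ab Bb


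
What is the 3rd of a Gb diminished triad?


Working:
Diminished triad = root + minor 3rd (3 semitones) + diminished 5th (6 semitones)
A triad on Gb stacks thirds, so the chord tones use letter names G-B-D
Root: Gb
Minor 3rd above Gb: Bbb
Diminished 5th above Gb: Dbb
The 3rd = Bbb


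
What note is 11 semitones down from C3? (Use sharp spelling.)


Let's work it out.
C3: chromatic position 0 in octave 3 → absolute = 3×12 + 0 = 36
Transpose down 11: 36 - 11 = 25
25 = 2×12 + 1 → C# in octave 2
Result = C#2


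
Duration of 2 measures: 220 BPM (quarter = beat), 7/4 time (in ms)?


Solution.
Quarter-note beat duration = 60000 / 220 ms
Beats per measure (7/4) = 7
One measure = 7 × 60000 / 220 = 420000 / 220 ms
2 measures = 2 × 420000 / 220 = 840000 / 220
= 3818.2 ms


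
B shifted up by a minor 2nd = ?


Let's work it out.
minor 2nd: 2 letter names, 1 semitones
Letter: B + 1 → C
Pitch: B + 1 semitones, spelled as a C → C
= C


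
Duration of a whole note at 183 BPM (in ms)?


Working:
One quarter-note beat = 60000 / BPM = 60000 / 183 ms
Whole note = 4 × quarter note
Duration = 4 × 60000 / 183 = 240000 / 183
= 1311.5 ms


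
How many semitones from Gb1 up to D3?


Solution.
Absolute semitone position = octave×12 + chromatic position
Gb1: 1×12 + 6 = 18
D3: 3×12 + 2 = 38
Difference = 38 - 18 = 20
= 20 semitones


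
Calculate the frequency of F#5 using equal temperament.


f = 440 × 2^(n/12) where n = semitones from A4
F#5: 9 semitones from A4
f = 440 × 2^(9/12)
f = 739.99 Hz


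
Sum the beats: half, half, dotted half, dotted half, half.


Solution.
Beat values:
  half = 2 beats
  half = 2 beats
  dotted half = 3 beats
  dotted half = 3 beats
  half = 2 beats
Sum = 2 + 2 + 3 + 3 + 2
= 12 beats


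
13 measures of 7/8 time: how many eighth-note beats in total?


Let's work it out.
Time signature 7/8: the bottom number 8 means the eighth note gets one count
The top number 7 means 7 eighth-note beats per measure
Total = 7 × 13 measures
= 91 eighth-note beats


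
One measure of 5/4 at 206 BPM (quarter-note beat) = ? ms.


Working:
Quarter-note beat duration = 60000 / 206 ms
Beats per measure (5/4) = 5
One measure = 5 × 60000 / 206 = 300000 / 206 ms
= 1456.3 ms


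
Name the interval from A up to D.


Step by step:
Letter names: A → D spans 4 letter names → a 4th
Semitones: A → D = 5 half-steps
A 4th of 5 semitones is a perfect 4th
= perfect 4th


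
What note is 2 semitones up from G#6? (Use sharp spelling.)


G#6: chromatic position 8 in octave 6 → absolute = 6×12 + 8 = 80
Transpose up 2: 80 + 2 = 82
82 = 6×12 + 10 → A# in octave 6
Result = A#6


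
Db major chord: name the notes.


Let's work it out.
Major triad = root + major 3rd (4 semitones) + perfect 5th (7 semitones)
A triad on Db stacks thirds, so the chord tones use letter names D-F-A
Root: Db
Major 3rd above Db: F
Perfect 5th above Db: Ab
Chord = Db F Ab


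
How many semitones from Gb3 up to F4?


Let's work it out.
Absolute semitone position = octave×12 + chromatic position
Gb3: 3×12 + 6 = 42
F4: 4×12 + 5 = 53
Difference = 53 - 42 = 11
= 11 semitones


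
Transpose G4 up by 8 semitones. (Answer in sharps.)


G4: chromatic position 7 in octave 4 → absolute = 4×12 + 7 = 55
Transpose up 8: 55 + 8 = 63
63 = 5×12 + 3 → D# in octave 5
Result = D#5


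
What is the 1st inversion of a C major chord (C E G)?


Reasoning:
Root position: C E G
1st inversion: move root up an octave
Bass note: E
Notes (bottom to top) = E G C


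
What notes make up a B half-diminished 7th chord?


Reasoning:
Half-diminished 7th chord = root + minor 3rd + diminished 5th + minor 7th
Seventh chords stack in thirds, so the letter names are B-D-F-A
Root: B
Minor 3rd above B: D
Diminished 5th above B: F
Minor 7th above B: A
Chord = B D F A


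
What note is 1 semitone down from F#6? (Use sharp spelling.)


F#6: chromatic position 6 in octave 6 → absolute = 6×12 + 6 = 78
Transpose down 1: 78 - 1 = 77
77 = 6×12 + 5 → F in octave 6
Result = F6


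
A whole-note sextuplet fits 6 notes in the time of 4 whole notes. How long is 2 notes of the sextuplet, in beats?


Sextuplet: 6 notes occupy the space of 4 whole notes
Space = 4 × 4 = 16 beats
Each sextuplet note = 16 / 6 = 8/3 beats
2 notes = 2 × 8/3 = 16/3
= 16/3 beats


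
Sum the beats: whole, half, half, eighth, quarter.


Working:
Beat values:
  whole = 4 beats
  half = 2 beats
  half = 2 beats
  eighth = 0.5 beats
  quarter = 1 beat
Sum = 4 + 2 + 2 + 0.5 + 1
= 9.5 beats


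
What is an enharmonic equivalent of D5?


Enharmonic notes sound the same pitch but are spelled with different letter names
D and Ebb name the same pitch class
= Ebb5


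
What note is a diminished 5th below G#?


Working:
A 5th spans 5 letter names, so from G we land on C
A diminished 5th = 6 semitones below G#
Spell C at that pitch: C##
= C##


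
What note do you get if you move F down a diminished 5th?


Step by step:
diminished 5th: 5 letter names, 6 semitones
Letter: F - 4 → B
Pitch: F - 6 semitones, spelled as a B → B
= B


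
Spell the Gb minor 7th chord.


Minor 7th chord = root + minor 3rd + perfect 5th + minor 7th
Seventh chords stack in thirds, so the letter names are G-B-D-F
Root: Gb
Minor 3rd above Gb: Bbb
Perfect 5th above Gb: Db
Minor 7th above Gb: Fb
Chord = Gb Bbb Db Fb


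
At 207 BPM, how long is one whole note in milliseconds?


Solution.
One quarter-note beat = 60000 / BPM = 60000 / 207 ms
Whole note = 4 × quarter note
Duration = 4 × 60000 / 207 = 240000 / 207
= 1159.4 ms


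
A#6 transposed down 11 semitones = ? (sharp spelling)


A#6: chromatic position 10 in octave 6 → absolute = 6×12 + 10 = 82
Transpose down 11: 82 - 11 = 71
71 = 5×12 + 11 → B in octave 5
Result = B5


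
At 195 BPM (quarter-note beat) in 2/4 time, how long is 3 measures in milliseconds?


Step by step:
Quarter-note beat duration = 60000 / 195 ms
Beats per measure (2/4) = 2
One measure = 2 × 60000 / 195 = 120000 / 195 ms
3 measures = 3 × 120000 / 195 = 360000 / 195
= 1846.2 ms


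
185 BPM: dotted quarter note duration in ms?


One quarter-note beat = 60000 / BPM = 60000 / 185 ms
Dotted quarter note = 3/2 × quarter note
Duration = 3/2 × 60000 / 185 = 90000 / 185
= 486.5 ms


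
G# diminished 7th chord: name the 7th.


Diminished 7th chord = root + minor 3rd + diminished 5th + diminished 7th
Seventh chords stack in thirds, so the letter names are G-B-D-F
Root: G#
Minor 3rd above G#: B
Diminished 5th above G#: D
Diminished 7th above G#: F
The 7th = F


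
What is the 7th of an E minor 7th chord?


Minor 7th chord = root + minor 3rd + perfect 5th + minor 7th
Seventh chords stack in thirds, so the letter names are E-G-B-D
Root: E
Minor 3rd above E: G
Perfect 5th above E: B
Minor 7th above E: D
The 7th = D


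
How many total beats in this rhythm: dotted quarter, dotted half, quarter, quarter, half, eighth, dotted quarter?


Working:
Beat values:
  dotted quarter = 1.5 beats
  dotted half = 3 beats
  quarter = 1 beat
  quarter = 1 beat
  half = 2 beats
  eighth = 0.5 beats
  dotted quarter = 1.5 beats
Sum = 1.5 + 3 + 1 + 1 + 2 + 0.5 + 1.5
= 10.5 beats


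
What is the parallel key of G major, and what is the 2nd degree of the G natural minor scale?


Working:
Parallel keys share the same tonic but differ in mode
G major → parallel is G minor
G natural minor scale: G A Bb C D Eb F
= G minor; 2nd degree = A


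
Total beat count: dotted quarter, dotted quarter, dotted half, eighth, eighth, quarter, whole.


Beat values:
  dotted quarter = 1.5 beats
  dotted quarter = 1.5 beats
  dotted half = 3 beats
  eighth = 0.5 beats
  eighth = 0.5 beats
  quarter = 1 beat
  whole = 4 beats
Sum = 1.5 + 1.5 + 3 + 0.5 + 0.5 + 1 + 4
= 12 beats


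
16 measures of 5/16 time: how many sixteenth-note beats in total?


Step by step:
Time signature 5/16: the bottom number 16 means the sixteenth note gets one count
The top number 5 means 5 sixteenth-note beats per measure
Total = 5 × 16 measures
= 80 sixteenth-note beats


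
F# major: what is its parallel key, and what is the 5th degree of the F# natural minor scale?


Parallel keys share the same tonic but differ in mode
F# major → parallel is F# minor
F# natural minor scale: F# G# A B C# D E
= F# minor; 5th degree = C#


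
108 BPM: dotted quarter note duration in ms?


Working:
One quarter-note beat = 60000 / BPM = 60000 / 108 ms
Dotted quarter note = 3/2 × quarter note
Duration = 3/2 × 60000 / 108 = 90000 / 108
= 833.3 ms


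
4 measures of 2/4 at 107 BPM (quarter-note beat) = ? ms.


Working:
Quarter-note beat duration = 60000 / 107 ms
Beats per measure (2/4) = 2
One measure = 2 × 60000 / 107 = 120000 / 107 ms
4 measures = 4 × 120000 / 107 = 480000 / 107
= 4486.0 ms


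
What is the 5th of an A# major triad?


Let's work it out.
Major triad = root + major 3rd (4 semitones) + perfect 5th (7 semitones)
A triad on A# stacks thirds, so the chord tones use letter names A-C-E
Root: A#
Major 3rd above A#: C##
Perfect 5th above A#: E#
The 5th = E#


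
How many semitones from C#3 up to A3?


Let's work it out.
Absolute semitone position = octave×12 + chromatic position
C#3: 3×12 + 1 = 37
A3: 3×12 + 9 = 45
Difference = 45 - 37 = 8
= 8 semitones


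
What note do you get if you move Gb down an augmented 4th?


Step by step:
augmented 4th: 4 letter names, 6 semitones
Letter: G - 3 → D
Pitch: Gb - 6 semitones, spelled as a D → Dbb
= Dbb


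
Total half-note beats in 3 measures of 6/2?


Solution.
Time signature 6/2: the bottom number 2 means the half note gets one count
The top number 6 means 6 half-note beats per measure
Total = 6 × 3 measures
= 18 half-note beats


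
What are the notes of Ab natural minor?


Reasoning:
Natural minor scale pattern: W-H-W-W-H-W-W (2-1-2-2-1-2-2 semitones)
Starting from Ab:
  Ab + 2 semitones → Bb
  Bb + 1 semitone → Cb
  Cb + 2 semitones → Db
  Db + 2 semitones → Eb
  Eb + 1 semitone → Fb
  Fb + 2 semitones → Gb
  Gb + 2 semitones → Ab
Scale = Ab Bb Cb Db Eb Fb Gb


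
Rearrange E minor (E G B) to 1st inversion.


Step by step:
Root position: E G B
1st inversion: move root up an octave
Bass note: G
Notes (bottom to top) = G B E


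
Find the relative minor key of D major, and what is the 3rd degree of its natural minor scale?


Let's work it out.
The relative minor shares the major's key signature and starts on its 6th degree
6th degree = a major 6th above the tonic; a major 6th above D is B
→ relative minor of D major is B minor
B natural minor scale: B C# D E F# G A
= B minor; 3rd degree = D


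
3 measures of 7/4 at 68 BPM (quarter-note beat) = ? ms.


Quarter-note beat duration = 60000 / 68 ms
Beats per measure (7/4) = 7
One measure = 7 × 60000 / 68 = 420000 / 68 ms
3 measures = 3 × 420000 / 68 = 1260000 / 68
= 18529.4 ms


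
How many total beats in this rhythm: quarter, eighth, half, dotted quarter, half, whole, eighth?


Beat values:
  quarter = 1 beat
  eighth = 0.5 beats
  half = 2 beats
  dotted quarter = 1.5 beats
  half = 2 beats
  whole = 4 beats
  eighth = 0.5 beats
Sum = 1 + 0.5 + 2 + 1.5 + 2 + 4 + 0.5
= 11.5 beats


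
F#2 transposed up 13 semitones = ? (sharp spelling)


Reasoning:
F#2: chromatic position 6 in octave 2 → absolute = 2×12 + 6 = 30
Transpose up 13: 30 + 13 = 43
43 = 3×12 + 7 → G in octave 3
Result = G3


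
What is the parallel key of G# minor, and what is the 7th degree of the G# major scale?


Let's work it out.
Parallel keys share the same tonic but differ in mode
G# minor → parallel is G# major
G# major scale: G# A# B# C# D# E# F##
= G# major; 7th degree = F##


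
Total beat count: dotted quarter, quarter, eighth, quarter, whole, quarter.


Step by step:
Beat values:
  dotted quarter = 1.5 beats
  quarter = 1 beat
  eighth = 0.5 beats
  quarter = 1 beat
  whole = 4 beats
  quarter = 1 beat
Sum = 1.5 + 1 + 0.5 + 1 + 4 + 1
= 9 beats


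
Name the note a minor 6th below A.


Solution.
A 6th spans 6 letter names, so from A we land on C
A minor 6th = 8 semitones below A
Spell C at that pitch: C#
= C#


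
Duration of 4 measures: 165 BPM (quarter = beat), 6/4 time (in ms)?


Let's work it out.
Quarter-note beat duration = 60000 / 165 ms
Beats per measure (6/4) = 6
One measure = 6 × 60000 / 165 = 360000 / 165 ms
4 measures = 4 × 360000 / 165 = 1440000 / 165
= 8727.3 ms


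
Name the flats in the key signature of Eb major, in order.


Flat major keys: C(0), F(1), Bb(2), Eb(3), Ab(4), Db(5), Gb(6), Cb(7)
Eb major has 3 flats
Order of flats: Bb Eb Ab Db Gb Cb Fb → first 3: Bb, Eb, Ab
= Bb, Eb, Ab


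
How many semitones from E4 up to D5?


Let's work it out.
Absolute semitone position = octave×12 + chromatic position
E4: 4×12 + 4 = 52
D5: 5×12 + 2 = 62
Difference = 62 - 52 = 10
= 10 semitones


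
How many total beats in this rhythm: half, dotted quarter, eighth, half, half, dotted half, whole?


Beat values:
  half = 2 beats
  dotted quarter = 1.5 beats
  eighth = 0.5 beats
  half = 2 beats
  half = 2 beats
  dotted half = 3 beats
  whole = 4 beats
Sum = 2 + 1.5 + 0.5 + 2 + 2 + 3 + 4
= 15 beats


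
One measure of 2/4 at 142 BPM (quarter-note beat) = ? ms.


Solution.
Quarter-note beat duration = 60000 / 142 ms
Beats per measure (2/4) = 2
One measure = 2 × 60000 / 142 = 120000 / 142 ms
= 845.1 ms


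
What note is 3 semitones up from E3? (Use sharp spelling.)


Let's work it out.
E3: chromatic position 4 in octave 3 → absolute = 3×12 + 4 = 40
Transpose up 3: 40 + 3 = 43
43 = 3×12 + 7 → G in octave 3
Result = G3


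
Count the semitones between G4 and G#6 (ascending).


Step by step:
Absolute semitone position = octave×12 + chromatic position
G4: 4×12 + 7 = 55
G#6: 6×12 + 8 = 80
Difference = 80 - 55 = 25
= 25 semitones


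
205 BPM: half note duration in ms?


One quarter-note beat = 60000 / BPM = 60000 / 205 ms
Half note = 2 × quarter note
Duration = 2 × 60000 / 205 = 120000 / 205
= 585.4 ms


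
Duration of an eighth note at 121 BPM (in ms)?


One quarter-note beat = 60000 / BPM = 60000 / 121 ms
Eighth note = 1/2 × quarter note
Duration = 1/2 × 60000 / 121 = 30000 / 121
= 247.9 ms


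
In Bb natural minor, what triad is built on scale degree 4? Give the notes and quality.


Let's work it out.
Bb natural minor scale: Bb C Db Eb F Gb Ab
Diatonic triad on degree 4 stacks scale notes 4, 6, 1: Eb Gb Bb
Eb→Gb = 3 semitones; Eb→Bb = 7 semitones → minor triad
= Eb Gb Bb (minor)


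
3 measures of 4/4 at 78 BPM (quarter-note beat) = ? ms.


Solution.
Quarter-note beat duration = 60000 / 78 ms
Beats per measure (4/4) = 4
One measure = 4 × 60000 / 78 = 240000 / 78 ms
3 measures = 3 × 240000 / 78 = 720000 / 78
= 9230.8 ms


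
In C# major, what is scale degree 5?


Step by step:
Major scale pattern: W-W-H-W-W-W-H (2-2-1-2-2-2-1 semitones)
Starting from C#:
  C# + 2 semitones → D#
  D# + 2 semitones → E#
  E# + 1 semitone → F#
  F# + 2 semitones → G#
  G# + 2 semitones → A#
  A# + 2 semitones → B#
  B# + 1 semitone → C#
Scale: C# D# E# F# G# A# B#
Degree 5 = G#


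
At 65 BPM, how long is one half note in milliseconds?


Working:
One quarter-note beat = 60000 / BPM = 60000 / 65 ms
Half note = 2 × quarter note
Duration = 2 × 60000 / 65 = 120000 / 65
= 1846.2 ms


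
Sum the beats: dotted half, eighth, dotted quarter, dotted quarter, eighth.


Beat values:
  dotted half = 3 beats
  eighth = 0.5 beats
  dotted quarter = 1.5 beats
  dotted quarter = 1.5 beats
  eighth = 0.5 beats
Sum = 3 + 0.5 + 1.5 + 1.5 + 0.5
= 7 beats


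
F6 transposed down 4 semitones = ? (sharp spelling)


Working:
F6: chromatic position 5 in octave 6 → absolute = 6×12 + 5 = 77
Transpose down 4: 77 - 4 = 73
73 = 6×12 + 1 → C# in octave 6
Result = C#6


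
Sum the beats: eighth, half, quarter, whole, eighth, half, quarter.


Step by step:
Beat values:
  eighth = 0.5 beats
  half = 2 beats
  quarter = 1 beat
  whole = 4 beats
  eighth = 0.5 beats
  half = 2 beats
  quarter = 1 beat
Sum = 0.5 + 2 + 1 + 4 + 0.5 + 2 + 1
= 11 beats


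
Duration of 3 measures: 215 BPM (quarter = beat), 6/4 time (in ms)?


Solution.
Quarter-note beat duration = 60000 / 215 ms
Beats per measure (6/4) = 6
One measure = 6 × 60000 / 215 = 360000 / 215 ms
3 measures = 3 × 360000 / 215 = 1080000 / 215
= 5023.3 ms


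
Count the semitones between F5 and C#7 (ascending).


Let's work it out.
Absolute semitone position = octave×12 + chromatic position
F5: 5×12 + 5 = 65
C#7: 7×12 + 1 = 85
Difference = 85 - 65 = 20
= 20 semitones


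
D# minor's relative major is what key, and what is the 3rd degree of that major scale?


The relative major shares the key signature and is a minor 3rd above the minor tonic
A minor 3rd above D# is F#
→ relative major of D# minor is F# major
F# major scale: F# G# A# B C# D# E#
= F# major; 3rd degree = A#


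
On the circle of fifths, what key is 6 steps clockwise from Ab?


Step by step:
Each clockwise step on the circle of fifths moves up a perfect 5th
From Ab: Ab → Eb → Bb → F → C → G → D
= D


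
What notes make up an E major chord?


Let's work it out.
Major triad = root + major 3rd (4 semitones) + perfect 5th (7 semitones)
A triad on E stacks thirds, so the chord tones use letter names E-G-B
Root: E
Major 3rd above E: G#
Perfect 5th above E: B
Chord = E G# B


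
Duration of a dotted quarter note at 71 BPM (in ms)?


One quarter-note beat = 60000 / BPM = 60000 / 71 ms
Dotted quarter note = 3/2 × quarter note
Duration = 3/2 × 60000 / 71 = 90000 / 71
= 1267.6 ms


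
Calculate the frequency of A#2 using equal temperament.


f = 440 × 2^(n/12) where n = semitones from A4
A#2: -23 semitones from A4
f = 440 × 2^(-23/12)
f = 116.54 Hz


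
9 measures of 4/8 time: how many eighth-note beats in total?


Solution.
Time signature 4/8: the bottom number 8 means the eighth note gets one count
The top number 4 means 4 eighth-note beats per measure
Total = 4 × 9 measures
= 36 eighth-note beats


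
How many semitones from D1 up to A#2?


Absolute semitone position = octave×12 + chromatic position
D1: 1×12 + 2 = 14
A#2: 2×12 + 10 = 34
Difference = 34 - 14 = 20
= 20 semitones


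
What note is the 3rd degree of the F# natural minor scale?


Working:
Natural minor scale pattern: W-H-W-W-H-W-W (2-1-2-2-1-2-2 semitones)
Starting from F#:
  F# + 2 semitones → G#
  G# + 1 semitone → A
  A + 2 semitones → B
  B + 2 semitones → C#
  C# + 1 semitone → D
  D + 2 semitones → E
  E + 2 semitones → F#
Scale: F# G# A B C# D E
Degree 3 = A


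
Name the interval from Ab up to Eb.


Step by step:
Letter names: A → E spans 5 letter names → a 5th
Semitones: Ab → Eb = 7 half-steps
A 5th of 7 semitones is a perfect 5th
= perfect 5th


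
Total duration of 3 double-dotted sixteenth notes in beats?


Working:
Base sixteenth note = 1/4 beats
Dot 1 adds half the previous value: +1/8
Dot 2 adds half the previous value: +1/16
One double-dotted sixteenth = 1/4 + 1/8 + 1/16 = 7/16
3 of them = 3 × 7/16 = 21/16
= 21/16 beats


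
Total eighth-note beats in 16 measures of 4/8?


Time signature 4/8: the bottom number 8 means the eighth note gets one count
The top number 4 means 4 eighth-note beats per measure
Total = 4 × 16 measures
= 64 eighth-note beats


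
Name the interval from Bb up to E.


Solution.
Letter names: B → E spans 4 letter names → a 4th
Semitones: Bb → E = 6 half-steps
A 4th of 6 semitones is an augmented 4th
= augmented 4th


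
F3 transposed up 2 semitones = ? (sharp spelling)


Step by step:
F3: chromatic position 5 in octave 3 → absolute = 3×12 + 5 = 41
Transpose up 2: 41 + 2 = 43
43 = 3×12 + 7 → G in octave 3
Result = G3


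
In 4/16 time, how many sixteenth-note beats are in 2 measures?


Solution.
Time signature 4/16: the bottom number 16 means the sixteenth note gets one count
The top number 4 means 4 sixteenth-note beats per measure
Total = 4 × 2 measures
= 8 sixteenth-note beats


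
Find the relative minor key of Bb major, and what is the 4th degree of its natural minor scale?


Reasoning:
The relative minor shares the major's key signature and starts on its 6th degree
6th degree = a major 6th above the tonic; a major 6th above Bb is G
→ relative minor of Bb major is G minor
G natural minor scale: G A Bb C D Eb F
= G minor; 4th degree = C


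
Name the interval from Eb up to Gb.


Letter names: E → G spans 3 letter names → a 3rd
Semitones: Eb → Gb = 3 half-steps
A 3rd of 3 semitones is a minor 3rd
= minor 3rd


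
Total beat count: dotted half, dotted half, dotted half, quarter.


Beat values:
  dotted half = 3 beats
  dotted half = 3 beats
  dotted half = 3 beats
  quarter = 1 beat
Sum = 3 + 3 + 3 + 1
= 10 beats


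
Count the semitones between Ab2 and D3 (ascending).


Let's work it out.
Absolute semitone position = octave×12 + chromatic position
Ab2: 2×12 + 8 = 32
D3: 3×12 + 2 = 38
Difference = 38 - 32 = 6
= 6 semitones


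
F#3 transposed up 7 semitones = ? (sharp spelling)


F#3: chromatic position 6 in octave 3 → absolute = 3×12 + 6 = 42
Transpose up 7: 42 + 7 = 49
49 = 4×12 + 1 → C# in octave 4
Result = C#4


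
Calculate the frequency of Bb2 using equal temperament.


f = 440 × 2^(n/12) where n = semitones from A4
Bb2: -23 semitones from A4
f = 440 × 2^(-23/12)
f = 116.54 Hz


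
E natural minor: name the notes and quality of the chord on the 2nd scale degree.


Working:
E natural minor scale: E F# G A B C D
Diatonic triad on degree 2 stacks scale notes 2, 4, 6: F# A C
F#→A = 3 semitones; F#→C = 6 semitones → diminished triad
= F# A C (diminished)


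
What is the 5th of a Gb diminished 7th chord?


Diminished 7th chord = root + minor 3rd + diminished 5th + diminished 7th
Seventh chords stack in thirds, so the letter names are G-B-D-F
Root: Gb
Minor 3rd above Gb: Bbb
Diminished 5th above Gb: Dbb
Diminished 7th above Gb: Fbb
The 5th = Dbb


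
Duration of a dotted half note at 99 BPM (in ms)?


Let's work it out.
One quarter-note beat = 60000 / BPM = 60000 / 99 ms
Dotted half note = 3 × quarter note
Duration = 3 × 60000 / 99 = 180000 / 99
= 1818.2 ms


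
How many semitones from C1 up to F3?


Solution.
Absolute semitone position = octave×12 + chromatic position
C1: 1×12 + 0 = 12
F3: 3×12 + 5 = 41
Difference = 41 - 12 = 29
= 29 semitones


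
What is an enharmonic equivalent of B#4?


Enharmonic notes sound the same pitch but are spelled with different letter names
B# and C name the same pitch class
Octave numbers change at C, so B#4 = C5
= C5


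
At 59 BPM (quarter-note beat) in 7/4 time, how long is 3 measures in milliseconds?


Reasoning:
Quarter-note beat duration = 60000 / 59 ms
Beats per measure (7/4) = 7
One measure = 7 × 60000 / 59 = 420000 / 59 ms
3 measures = 3 × 420000 / 59 = 1260000 / 59
= 21355.9 ms


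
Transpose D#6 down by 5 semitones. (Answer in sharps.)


Working:
D#6: chromatic position 3 in octave 6 → absolute = 6×12 + 3 = 75
Transpose down 5: 75 - 5 = 70
70 = 5×12 + 10 → A# in octave 5
Result = A#5


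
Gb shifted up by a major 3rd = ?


Let's work it out.
major 3rd: 3 letter names, 4 semitones
Letter: G + 2 → B
Pitch: Gb + 4 semitones, spelled as a B → Bb
= Bb


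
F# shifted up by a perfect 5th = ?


Let's work it out.
perfect 5th: 5 letter names, 7 semitones
Letter: F + 4 → C
Pitch: F# + 7 semitones, spelled as a C → C#
= C#


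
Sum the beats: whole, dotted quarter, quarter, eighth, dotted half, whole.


Beat values:
  whole = 4 beats
  dotted quarter = 1.5 beats
  quarter = 1 beat
  eighth = 0.5 beats
  dotted half = 3 beats
  whole = 4 beats
Sum = 4 + 1.5 + 1 + 0.5 + 3 + 4
= 14 beats


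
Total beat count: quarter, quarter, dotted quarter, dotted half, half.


Beat values:
  quarter = 1 beat
  quarter = 1 beat
  dotted quarter = 1.5 beats
  dotted half = 3 beats
  half = 2 beats
Sum = 1 + 1 + 1.5 + 3 + 2
= 8.5 beats


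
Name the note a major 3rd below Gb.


Reasoning:
A 3rd spans 3 letter names, so from G we land on E
A major 3rd = 4 semitones below Gb
Spell E at that pitch: Ebb
= Ebb


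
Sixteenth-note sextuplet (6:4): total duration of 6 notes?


Sextuplet: 6 notes occupy the space of 4 sixteenth notes
Space = 4 × 1/4 = 1 beat
Each sextuplet note = 1 / 6 = 1/6 beats
6 notes = 6 × 1/6 = 1
= 1 beat


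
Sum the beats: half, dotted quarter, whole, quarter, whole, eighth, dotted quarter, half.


Solution.
Beat values:
  half = 2 beats
  dotted quarter = 1.5 beats
  whole = 4 beats
  quarter = 1 beat
  whole = 4 beats
  eighth = 0.5 beats
  dotted quarter = 1.5 beats
  half = 2 beats
Sum = 2 + 1.5 + 4 + 1 + 4 + 0.5 + 1.5 + 2
= 16.5 beats


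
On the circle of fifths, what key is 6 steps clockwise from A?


Step by step:
Each clockwise step on the circle of fifths moves up a perfect 5th
From A: A → E → B → F#/Gb → Db → Ab → Eb
= Eb
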